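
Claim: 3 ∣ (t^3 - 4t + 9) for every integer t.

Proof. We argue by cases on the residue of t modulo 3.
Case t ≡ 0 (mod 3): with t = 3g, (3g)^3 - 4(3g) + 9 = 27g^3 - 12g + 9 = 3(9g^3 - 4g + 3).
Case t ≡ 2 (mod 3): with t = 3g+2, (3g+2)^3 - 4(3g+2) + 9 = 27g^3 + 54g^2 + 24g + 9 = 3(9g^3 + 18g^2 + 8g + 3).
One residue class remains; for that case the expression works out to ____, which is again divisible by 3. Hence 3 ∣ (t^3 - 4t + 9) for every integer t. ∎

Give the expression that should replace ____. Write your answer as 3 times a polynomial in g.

3(9g^3 + 9g^2 - g + 2)

Only t ≡ 1 (mod 3) is unaccounted for. Put t = 3g+1:
(3g+1)^3 - 4(3g+1) + 9 expands to 27g^3 + 27g^2 - 3g + 6,
and factoring out 3 leaves 3(9g^3 + 9g^2 - g + 2).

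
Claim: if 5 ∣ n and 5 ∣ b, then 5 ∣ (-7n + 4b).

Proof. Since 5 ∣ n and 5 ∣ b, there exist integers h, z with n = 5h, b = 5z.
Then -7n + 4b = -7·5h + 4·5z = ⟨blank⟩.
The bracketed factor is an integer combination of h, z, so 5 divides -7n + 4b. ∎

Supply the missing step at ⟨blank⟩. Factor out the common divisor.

Each term has a factor of 5: -7·5h + 4·5z = 5·(-7h + 4z).
Since -7h + 4z is an integer, 5 ∣ (-7n + 4b).

5(-7h + 4z)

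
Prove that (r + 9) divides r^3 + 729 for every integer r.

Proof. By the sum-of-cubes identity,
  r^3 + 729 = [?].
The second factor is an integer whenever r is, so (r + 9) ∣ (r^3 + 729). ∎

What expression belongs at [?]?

Polynomial division of r^3 + 729 by r + 9 leaves remainder 0 and quotient r^2 - 9r + 81.
Hence r^3 + 729 = (r + 9)(r^2 - 9r + 81).

(r + 9)(r^2 - 9r + 81)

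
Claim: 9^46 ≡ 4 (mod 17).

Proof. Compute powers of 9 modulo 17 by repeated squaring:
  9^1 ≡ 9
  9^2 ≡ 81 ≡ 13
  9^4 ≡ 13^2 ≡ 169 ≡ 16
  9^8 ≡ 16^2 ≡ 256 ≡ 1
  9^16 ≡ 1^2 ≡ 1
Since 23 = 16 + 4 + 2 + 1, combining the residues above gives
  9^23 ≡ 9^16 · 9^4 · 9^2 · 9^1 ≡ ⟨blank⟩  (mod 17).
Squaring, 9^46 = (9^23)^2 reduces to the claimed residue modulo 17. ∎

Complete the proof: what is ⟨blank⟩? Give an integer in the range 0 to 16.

9^16 · 9^4 · 9^2 · 9^1 ≡ 1 · 16 · 13 · 9 = 1872.
1872 mod 17 = 2, so 9^23 ≡ 2 (mod 17).

2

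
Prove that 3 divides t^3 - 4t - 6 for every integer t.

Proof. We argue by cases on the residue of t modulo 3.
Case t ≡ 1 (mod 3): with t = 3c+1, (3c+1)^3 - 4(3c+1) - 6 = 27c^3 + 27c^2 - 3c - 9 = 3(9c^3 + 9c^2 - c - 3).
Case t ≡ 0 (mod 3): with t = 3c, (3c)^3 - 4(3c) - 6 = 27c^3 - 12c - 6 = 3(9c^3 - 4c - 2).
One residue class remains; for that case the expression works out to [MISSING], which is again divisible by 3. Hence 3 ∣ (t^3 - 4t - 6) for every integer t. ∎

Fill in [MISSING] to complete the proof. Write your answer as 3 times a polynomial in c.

3(9c^3 + 18c^2 + 8c - 2)

The residues treated are {1, 0}, so the missing case is t ≡ 2 (mod 3); write t = 3c+2.
Then (3c+2)^3 - 4(3c+2) - 6 = 27c^3 + 54c^2 + 24c - 6 = 3(9c^3 + 18c^2 + 8c - 2).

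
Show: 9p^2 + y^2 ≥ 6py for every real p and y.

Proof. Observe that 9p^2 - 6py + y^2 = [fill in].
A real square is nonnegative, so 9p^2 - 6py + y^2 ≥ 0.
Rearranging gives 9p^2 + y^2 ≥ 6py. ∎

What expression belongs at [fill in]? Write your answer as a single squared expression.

The leading and trailing coefficients are 3^2 and 1^2, and 6 = 2·3·1, so the trinomial is (3p - y)^2.
Hence 9p^2 - 6py + y^2 ≥ 0.

(3p - y)^2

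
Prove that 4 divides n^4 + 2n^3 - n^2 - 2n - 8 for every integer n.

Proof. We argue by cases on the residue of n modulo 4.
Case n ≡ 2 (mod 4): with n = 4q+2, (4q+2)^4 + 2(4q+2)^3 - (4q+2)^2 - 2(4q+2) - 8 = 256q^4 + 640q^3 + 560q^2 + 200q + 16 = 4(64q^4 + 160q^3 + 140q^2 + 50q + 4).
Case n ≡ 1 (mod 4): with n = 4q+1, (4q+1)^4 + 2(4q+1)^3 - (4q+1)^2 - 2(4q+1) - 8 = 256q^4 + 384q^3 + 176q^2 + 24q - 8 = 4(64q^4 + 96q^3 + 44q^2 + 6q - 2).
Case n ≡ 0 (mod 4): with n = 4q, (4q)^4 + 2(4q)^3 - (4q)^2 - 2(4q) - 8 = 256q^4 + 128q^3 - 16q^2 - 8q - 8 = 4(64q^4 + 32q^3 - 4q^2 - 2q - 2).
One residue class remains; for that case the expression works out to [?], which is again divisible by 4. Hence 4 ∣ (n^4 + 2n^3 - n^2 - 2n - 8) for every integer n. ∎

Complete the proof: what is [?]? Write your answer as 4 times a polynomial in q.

4(64q^4 + 224q^3 + 284q^2 + 154q + 28)

The residues treated are {2, 1, 0}, so the missing case is n ≡ 3 (mod 4); write n = 4q+3.
Then (4q+3)^4 + 2(4q+3)^3 - (4q+3)^2 - 2(4q+3) - 8 = 256q^4 + 896q^3 + 1136q^2 + 616q + 112 = 4(64q^4 + 224q^3 + 284q^2 + 154q + 28).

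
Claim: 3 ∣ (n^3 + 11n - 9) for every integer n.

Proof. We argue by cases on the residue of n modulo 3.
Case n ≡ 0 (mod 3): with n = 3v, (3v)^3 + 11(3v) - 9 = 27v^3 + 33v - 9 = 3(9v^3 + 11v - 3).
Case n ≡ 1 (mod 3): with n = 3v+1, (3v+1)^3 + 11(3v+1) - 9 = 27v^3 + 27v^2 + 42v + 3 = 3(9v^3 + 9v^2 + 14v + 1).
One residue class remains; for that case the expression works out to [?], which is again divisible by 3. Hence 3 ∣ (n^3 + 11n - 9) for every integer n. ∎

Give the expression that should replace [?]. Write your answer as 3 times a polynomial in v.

3(9v^3 + 18v^2 + 23v + 7)

Only n ≡ 2 (mod 3) is unaccounted for. Put n = 3v+2:
(3v+2)^3 + 11(3v+2) - 9 expands to 27v^3 + 54v^2 + 69v + 21,
and factoring out 3 leaves 3(9v^3 + 18v^2 + 23v + 7).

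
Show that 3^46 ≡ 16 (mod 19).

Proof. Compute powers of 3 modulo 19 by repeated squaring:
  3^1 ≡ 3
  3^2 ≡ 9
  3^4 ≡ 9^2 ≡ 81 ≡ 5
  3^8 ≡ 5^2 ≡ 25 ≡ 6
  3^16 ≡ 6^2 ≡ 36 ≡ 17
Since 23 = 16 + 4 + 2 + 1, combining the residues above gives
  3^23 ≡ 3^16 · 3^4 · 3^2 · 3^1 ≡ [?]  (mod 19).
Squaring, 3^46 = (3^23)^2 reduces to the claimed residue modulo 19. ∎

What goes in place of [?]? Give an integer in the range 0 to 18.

3^16 · 3^4 · 3^2 · 3^1 ≡ 17 · 5 · 9 · 3 = 2295.
2295 mod 19 = 15, so 3^23 ≡ 15 (mod 19).

15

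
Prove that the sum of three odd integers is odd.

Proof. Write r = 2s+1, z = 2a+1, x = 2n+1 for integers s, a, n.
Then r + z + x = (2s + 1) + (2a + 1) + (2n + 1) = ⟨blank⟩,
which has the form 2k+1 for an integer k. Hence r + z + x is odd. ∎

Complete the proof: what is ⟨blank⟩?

2(a + n + s + 1) + 1

Expanding: (2s + 1) + (2a + 1) + (2n + 1) = 2a + 2n + 2s + 3.
Every term except the constant is even, so this is 2(a + n + s + 1) + 1,
and a + n + s + 1 ∈ ℤ gives the required form.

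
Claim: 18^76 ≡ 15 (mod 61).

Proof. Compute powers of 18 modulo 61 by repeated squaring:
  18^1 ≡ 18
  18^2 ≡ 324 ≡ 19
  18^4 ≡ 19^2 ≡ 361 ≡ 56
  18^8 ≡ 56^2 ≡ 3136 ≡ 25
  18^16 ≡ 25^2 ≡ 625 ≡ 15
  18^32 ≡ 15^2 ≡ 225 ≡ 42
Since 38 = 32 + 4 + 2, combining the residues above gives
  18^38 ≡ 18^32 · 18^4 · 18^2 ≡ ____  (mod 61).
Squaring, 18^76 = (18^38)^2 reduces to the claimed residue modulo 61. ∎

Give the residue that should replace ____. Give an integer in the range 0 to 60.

36

18^32 · 18^4 · 18^2 ≡ 42 · 56 · 19 = 44688.
44688 mod 61 = 36, so 18^38 ≡ 36 (mod 61).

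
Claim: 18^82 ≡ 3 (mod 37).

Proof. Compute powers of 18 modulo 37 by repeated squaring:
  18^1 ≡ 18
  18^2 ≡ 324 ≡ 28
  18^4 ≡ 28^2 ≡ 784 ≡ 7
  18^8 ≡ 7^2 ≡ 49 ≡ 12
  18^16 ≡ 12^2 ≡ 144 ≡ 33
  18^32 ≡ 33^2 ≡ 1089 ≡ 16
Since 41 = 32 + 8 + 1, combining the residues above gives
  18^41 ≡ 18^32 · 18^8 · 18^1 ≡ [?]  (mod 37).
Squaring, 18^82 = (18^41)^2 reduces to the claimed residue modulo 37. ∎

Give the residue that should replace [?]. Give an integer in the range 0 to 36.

18^32 · 18^8 · 18^1 ≡ 16 · 12 · 18 = 3456.
3456 mod 37 = 15, so 18^41 ≡ 15 (mod 37).

15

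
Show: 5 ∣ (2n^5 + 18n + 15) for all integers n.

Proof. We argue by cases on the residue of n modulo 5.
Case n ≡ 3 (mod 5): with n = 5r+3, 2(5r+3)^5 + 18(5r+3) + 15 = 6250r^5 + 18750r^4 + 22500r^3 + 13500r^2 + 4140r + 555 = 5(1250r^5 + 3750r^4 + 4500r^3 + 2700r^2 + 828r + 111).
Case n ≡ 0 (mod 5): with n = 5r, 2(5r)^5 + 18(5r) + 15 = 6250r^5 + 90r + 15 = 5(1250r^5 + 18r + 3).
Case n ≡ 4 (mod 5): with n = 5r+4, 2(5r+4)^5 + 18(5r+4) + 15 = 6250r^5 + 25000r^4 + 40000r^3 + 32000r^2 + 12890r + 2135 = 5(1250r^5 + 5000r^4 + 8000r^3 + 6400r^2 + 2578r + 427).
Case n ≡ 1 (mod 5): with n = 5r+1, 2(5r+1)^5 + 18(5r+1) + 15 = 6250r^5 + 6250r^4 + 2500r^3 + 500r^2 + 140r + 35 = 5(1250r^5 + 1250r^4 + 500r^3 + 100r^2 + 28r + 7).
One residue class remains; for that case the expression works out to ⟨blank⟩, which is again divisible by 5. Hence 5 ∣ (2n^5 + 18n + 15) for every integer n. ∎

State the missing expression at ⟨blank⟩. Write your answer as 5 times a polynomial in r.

5(1250r^5 + 2500r^4 + 2000r^3 + 800r^2 + 178r + 23)

The residues treated are {3, 0, 4, 1}, so the missing case is n ≡ 2 (mod 5); write n = 5r+2.
Then 2(5r+2)^5 + 18(5r+2) + 15 = 6250r^5 + 12500r^4 + 10000r^3 + 4000r^2 + 890r + 115 = 5(1250r^5 + 2500r^4 + 2000r^3 + 800r^2 + 178r + 23).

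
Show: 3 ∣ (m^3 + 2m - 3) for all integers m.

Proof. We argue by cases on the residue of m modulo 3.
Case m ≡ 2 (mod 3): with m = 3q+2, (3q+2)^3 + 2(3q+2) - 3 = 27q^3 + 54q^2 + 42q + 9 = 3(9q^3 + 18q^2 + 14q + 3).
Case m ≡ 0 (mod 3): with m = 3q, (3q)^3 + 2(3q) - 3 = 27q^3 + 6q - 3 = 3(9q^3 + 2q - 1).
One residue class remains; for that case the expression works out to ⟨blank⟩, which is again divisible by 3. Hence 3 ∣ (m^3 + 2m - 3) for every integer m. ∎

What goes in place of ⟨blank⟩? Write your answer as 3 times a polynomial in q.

3(9q^3 + 9q^2 + 5q)

Only m ≡ 1 (mod 3) is unaccounted for. Put m = 3q+1:
(3q+1)^3 + 2(3q+1) - 3 expands to 27q^3 + 27q^2 + 15q,
and factoring out 3 leaves 3(9q^3 + 9q^2 + 5q).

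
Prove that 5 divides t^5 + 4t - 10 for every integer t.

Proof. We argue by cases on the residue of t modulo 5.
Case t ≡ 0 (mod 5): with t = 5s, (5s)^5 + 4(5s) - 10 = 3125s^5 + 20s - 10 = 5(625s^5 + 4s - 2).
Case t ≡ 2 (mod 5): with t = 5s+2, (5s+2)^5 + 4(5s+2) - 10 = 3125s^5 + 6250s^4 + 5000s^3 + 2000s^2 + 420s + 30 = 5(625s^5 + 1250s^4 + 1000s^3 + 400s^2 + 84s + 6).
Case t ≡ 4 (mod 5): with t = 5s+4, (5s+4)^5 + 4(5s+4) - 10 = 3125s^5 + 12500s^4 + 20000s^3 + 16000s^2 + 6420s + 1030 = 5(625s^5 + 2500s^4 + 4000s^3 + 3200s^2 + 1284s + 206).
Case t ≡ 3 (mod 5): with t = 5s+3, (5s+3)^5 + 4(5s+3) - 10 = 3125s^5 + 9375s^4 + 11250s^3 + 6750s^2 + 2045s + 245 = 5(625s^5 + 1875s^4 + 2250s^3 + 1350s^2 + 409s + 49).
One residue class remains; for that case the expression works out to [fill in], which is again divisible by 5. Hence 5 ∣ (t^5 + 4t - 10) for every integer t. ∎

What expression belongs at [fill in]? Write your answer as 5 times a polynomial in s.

Only t ≡ 1 (mod 5) is unaccounted for. Put t = 5s+1:
(5s+1)^5 + 4(5s+1) - 10 expands to 3125s^5 + 3125s^4 + 1250s^3 + 250s^2 + 45s - 5,
and factoring out 5 leaves 5(625s^5 + 625s^4 + 250s^3 + 50s^2 + 9s - 1).

5(625s^5 + 625s^4 + 250s^3 + 50s^2 + 9s - 1)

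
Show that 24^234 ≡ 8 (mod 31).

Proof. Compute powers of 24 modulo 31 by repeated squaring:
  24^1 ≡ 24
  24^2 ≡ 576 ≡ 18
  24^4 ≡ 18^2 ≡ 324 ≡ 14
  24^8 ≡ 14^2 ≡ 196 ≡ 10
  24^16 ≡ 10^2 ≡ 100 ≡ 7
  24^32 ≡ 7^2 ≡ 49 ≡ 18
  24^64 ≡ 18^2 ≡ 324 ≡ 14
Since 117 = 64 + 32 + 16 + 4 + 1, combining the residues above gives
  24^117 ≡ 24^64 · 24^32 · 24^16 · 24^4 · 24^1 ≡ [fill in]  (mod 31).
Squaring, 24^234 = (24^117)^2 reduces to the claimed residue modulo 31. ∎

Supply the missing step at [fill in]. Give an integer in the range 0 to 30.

24^64 · 24^32 · 24^16 · 24^4 · 24^1 ≡ 14 · 18 · 7 · 14 · 24 = 592704.
592704 mod 31 = 15, so 24^117 ≡ 15 (mod 31).

15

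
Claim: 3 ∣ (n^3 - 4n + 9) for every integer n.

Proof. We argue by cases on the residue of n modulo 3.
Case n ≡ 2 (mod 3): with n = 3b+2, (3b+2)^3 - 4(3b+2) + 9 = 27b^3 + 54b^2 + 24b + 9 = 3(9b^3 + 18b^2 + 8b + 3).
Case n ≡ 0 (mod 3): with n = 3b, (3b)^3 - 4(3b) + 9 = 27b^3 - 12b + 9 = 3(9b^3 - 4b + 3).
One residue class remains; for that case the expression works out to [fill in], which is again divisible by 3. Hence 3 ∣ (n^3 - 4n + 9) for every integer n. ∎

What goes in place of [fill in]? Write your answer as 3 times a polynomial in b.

Only n ≡ 1 (mod 3) is unaccounted for. Put n = 3b+1:
(3b+1)^3 - 4(3b+1) + 9 expands to 27b^3 + 27b^2 - 3b + 6,
and factoring out 3 leaves 3(9b^3 + 9b^2 - b + 2).

3(9b^3 + 9b^2 - b + 2)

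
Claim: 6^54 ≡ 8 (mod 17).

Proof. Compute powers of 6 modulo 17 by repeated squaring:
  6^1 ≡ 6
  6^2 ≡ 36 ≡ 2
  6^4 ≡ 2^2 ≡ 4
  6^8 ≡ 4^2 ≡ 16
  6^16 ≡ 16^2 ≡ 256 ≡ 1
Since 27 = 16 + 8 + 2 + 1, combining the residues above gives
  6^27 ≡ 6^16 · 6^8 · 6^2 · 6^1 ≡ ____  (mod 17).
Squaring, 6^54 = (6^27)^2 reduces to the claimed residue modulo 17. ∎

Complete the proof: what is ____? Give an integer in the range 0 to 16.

5

Multiply the listed residues: 1 · 16 · 2 · 6 = 16 → 32 → 192.
Reducing modulo 17: 192 = 11·17 + 5, so 6^27 ≡ 5.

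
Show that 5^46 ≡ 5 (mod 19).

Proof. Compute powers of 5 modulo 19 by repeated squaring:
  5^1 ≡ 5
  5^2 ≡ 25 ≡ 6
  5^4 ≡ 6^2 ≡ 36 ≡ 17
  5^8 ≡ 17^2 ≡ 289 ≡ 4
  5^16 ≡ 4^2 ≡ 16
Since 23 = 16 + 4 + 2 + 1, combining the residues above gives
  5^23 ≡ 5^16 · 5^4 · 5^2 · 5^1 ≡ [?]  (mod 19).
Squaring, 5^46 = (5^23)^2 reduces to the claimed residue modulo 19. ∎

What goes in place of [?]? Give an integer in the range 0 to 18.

9

Multiply the listed residues: 16 · 17 · 6 · 5 = 272 → 1632 → 8160.
Reducing modulo 19: 8160 = 429·19 + 9, so 5^23 ≡ 9.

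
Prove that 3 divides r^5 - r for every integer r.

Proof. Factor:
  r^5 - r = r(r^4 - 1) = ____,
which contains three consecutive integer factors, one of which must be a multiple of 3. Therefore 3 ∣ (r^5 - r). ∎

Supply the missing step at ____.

(r - 1)r(r + 1)(r^2 + 1)

r^4 - 1 = (r^2 - 1)(r^2 + 1), and r^2 - 1 = (r-1)(r+1).
So r(r^4 - 1) = (r - 1)r(r + 1)(r^2 + 1).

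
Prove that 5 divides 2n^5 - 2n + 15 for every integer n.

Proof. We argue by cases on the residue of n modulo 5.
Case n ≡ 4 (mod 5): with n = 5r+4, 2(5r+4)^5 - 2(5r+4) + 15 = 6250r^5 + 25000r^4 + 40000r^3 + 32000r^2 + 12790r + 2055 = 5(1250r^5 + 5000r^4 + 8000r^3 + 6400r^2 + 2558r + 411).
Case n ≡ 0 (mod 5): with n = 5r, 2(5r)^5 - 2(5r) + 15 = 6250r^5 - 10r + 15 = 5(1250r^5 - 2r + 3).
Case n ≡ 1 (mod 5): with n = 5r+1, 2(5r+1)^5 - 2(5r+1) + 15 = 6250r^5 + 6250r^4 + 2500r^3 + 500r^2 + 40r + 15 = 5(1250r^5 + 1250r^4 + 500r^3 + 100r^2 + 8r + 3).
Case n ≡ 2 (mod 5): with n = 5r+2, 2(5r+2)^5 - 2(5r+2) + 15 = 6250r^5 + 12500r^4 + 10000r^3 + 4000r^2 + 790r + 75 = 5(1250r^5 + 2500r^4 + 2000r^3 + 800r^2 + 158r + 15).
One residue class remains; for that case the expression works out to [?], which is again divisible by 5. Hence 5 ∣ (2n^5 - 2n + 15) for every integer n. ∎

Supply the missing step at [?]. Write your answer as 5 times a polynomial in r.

The residues treated are {4, 0, 1, 2}, so the missing case is n ≡ 3 (mod 5); write n = 5r+3.
Then 2(5r+3)^5 - 2(5r+3) + 15 = 6250r^5 + 18750r^4 + 22500r^3 + 13500r^2 + 4040r + 495 = 5(1250r^5 + 3750r^4 + 4500r^3 + 2700r^2 + 808r + 99).

5(1250r^5 + 3750r^4 + 4500r^3 + 2700r^2 + 808r + 99)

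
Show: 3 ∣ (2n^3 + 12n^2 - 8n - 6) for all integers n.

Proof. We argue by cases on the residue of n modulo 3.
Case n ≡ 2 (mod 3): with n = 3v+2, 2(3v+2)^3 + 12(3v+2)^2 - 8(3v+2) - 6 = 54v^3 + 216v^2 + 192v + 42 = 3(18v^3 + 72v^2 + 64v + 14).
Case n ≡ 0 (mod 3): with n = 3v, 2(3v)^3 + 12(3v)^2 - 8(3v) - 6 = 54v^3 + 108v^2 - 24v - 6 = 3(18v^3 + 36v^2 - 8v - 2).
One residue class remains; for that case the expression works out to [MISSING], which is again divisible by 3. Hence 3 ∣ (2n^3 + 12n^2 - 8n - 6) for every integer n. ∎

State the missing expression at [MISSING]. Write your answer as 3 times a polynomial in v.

3(18v^3 + 54v^2 + 22v)

The residues treated are {2, 0}, so the missing case is n ≡ 1 (mod 3); write n = 3v+1.
Then 2(3v+1)^3 + 12(3v+1)^2 - 8(3v+1) - 6 = 54v^3 + 162v^2 + 66v = 3(18v^3 + 54v^2 + 22v).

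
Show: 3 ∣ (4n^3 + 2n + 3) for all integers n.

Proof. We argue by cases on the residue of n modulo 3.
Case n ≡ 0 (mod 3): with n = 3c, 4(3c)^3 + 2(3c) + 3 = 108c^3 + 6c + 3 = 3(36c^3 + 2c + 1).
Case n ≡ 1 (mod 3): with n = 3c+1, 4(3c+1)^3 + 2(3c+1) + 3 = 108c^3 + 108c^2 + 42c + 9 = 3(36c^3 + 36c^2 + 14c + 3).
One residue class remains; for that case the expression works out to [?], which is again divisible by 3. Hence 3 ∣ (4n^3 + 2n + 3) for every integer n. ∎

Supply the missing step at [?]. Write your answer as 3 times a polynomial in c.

3(36c^3 + 72c^2 + 50c + 13)

Only n ≡ 2 (mod 3) is unaccounted for. Put n = 3c+2:
4(3c+2)^3 + 2(3c+2) + 3 expands to 108c^3 + 216c^2 + 150c + 39,
and factoring out 3 leaves 3(36c^3 + 72c^2 + 50c + 13).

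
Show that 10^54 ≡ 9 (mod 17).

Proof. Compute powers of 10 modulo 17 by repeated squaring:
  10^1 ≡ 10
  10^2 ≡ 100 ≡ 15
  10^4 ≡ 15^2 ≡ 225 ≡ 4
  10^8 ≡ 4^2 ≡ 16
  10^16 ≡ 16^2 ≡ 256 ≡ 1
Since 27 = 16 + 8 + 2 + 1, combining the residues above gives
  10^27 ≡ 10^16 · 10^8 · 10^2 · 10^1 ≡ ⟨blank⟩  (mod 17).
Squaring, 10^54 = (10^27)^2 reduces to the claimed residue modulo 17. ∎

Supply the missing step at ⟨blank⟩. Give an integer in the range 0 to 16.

3

Multiply the listed residues: 1 · 16 · 15 · 10 = 16 → 240 → 2400.
Reducing modulo 17: 2400 = 141·17 + 3, so 10^27 ≡ 3.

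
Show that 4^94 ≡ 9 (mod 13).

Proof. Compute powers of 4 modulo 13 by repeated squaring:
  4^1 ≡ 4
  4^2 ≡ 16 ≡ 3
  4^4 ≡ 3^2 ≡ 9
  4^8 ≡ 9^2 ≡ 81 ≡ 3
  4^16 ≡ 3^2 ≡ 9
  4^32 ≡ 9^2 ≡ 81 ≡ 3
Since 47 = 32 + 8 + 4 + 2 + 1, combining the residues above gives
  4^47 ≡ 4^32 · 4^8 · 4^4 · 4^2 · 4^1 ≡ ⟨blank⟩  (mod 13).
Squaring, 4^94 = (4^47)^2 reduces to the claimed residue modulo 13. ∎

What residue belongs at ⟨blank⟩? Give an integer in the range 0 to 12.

10

Multiply the listed residues: 3 · 3 · 9 · 3 · 4 = 9 → 81 → 243 → 972.
Reducing modulo 13: 972 = 74·13 + 10, so 4^47 ≡ 10.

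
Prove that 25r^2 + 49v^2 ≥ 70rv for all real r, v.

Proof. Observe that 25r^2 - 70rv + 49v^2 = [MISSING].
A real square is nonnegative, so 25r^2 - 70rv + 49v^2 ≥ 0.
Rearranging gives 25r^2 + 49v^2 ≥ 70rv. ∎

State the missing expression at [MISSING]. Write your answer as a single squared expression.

(5r - 7v)^2

The leading and trailing coefficients are 5^2 and 7^2, and 70 = 2·5·7, so the trinomial is (5r - 7v)^2.
Hence 25r^2 - 70rv + 49v^2 ≥ 0.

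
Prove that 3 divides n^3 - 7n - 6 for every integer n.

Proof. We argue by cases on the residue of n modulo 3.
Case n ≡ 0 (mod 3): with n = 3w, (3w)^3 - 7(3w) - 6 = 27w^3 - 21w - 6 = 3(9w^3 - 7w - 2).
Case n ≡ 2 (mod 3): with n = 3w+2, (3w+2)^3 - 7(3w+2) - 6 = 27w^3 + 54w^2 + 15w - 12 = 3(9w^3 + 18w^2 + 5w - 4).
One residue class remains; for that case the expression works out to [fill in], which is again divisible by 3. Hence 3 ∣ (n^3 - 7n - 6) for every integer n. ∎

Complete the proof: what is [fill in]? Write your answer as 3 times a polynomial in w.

3(9w^3 + 9w^2 - 4w - 4)

Only n ≡ 1 (mod 3) is unaccounted for. Put n = 3w+1:
(3w+1)^3 - 7(3w+1) - 6 expands to 27w^3 + 27w^2 - 12w - 12,
and factoring out 3 leaves 3(9w^3 + 9w^2 - 4w - 4).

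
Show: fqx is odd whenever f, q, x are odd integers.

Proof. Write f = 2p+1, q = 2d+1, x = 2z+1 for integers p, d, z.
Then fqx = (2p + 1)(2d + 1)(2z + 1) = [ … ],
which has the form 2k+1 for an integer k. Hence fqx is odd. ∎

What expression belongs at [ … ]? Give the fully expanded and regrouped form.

2(4dpz + 2dp + 2dz + d + 2pz + p + z) + 1

Expanding: (2p + 1)(2d + 1)(2z + 1) = 8dpz + 4dp + 4dz + 2d + 4pz + 2p + 2z + 1.
Every term except the constant is even, so this is 2(4dpz + 2dp + 2dz + d + 2pz + p + z) + 1,
and 4dpz + 2dp + 2dz + d + 2pz + p + z ∈ ℤ gives the required form.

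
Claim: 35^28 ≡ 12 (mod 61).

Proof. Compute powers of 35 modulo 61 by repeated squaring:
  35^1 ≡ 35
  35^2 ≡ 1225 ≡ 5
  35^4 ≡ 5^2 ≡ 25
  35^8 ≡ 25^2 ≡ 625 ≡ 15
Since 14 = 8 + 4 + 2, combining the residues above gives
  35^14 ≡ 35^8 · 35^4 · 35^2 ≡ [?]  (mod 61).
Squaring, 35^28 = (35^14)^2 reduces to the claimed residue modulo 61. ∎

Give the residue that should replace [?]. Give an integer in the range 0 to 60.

Multiply the listed residues: 15 · 25 · 5 = 375 → 1875.
Reducing modulo 61: 1875 = 30·61 + 45, so 35^14 ≡ 45.

45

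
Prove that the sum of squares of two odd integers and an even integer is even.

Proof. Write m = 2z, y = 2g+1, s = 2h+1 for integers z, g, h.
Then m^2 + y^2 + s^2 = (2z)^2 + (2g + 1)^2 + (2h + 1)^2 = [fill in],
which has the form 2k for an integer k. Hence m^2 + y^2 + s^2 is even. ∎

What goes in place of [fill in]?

Expanding: (2z)^2 + (2g + 1)^2 + (2h + 1)^2 = 4g^2 + 4g + 4h^2 + 4h + 4z^2 + 2.
Every term is even; pulling out the factor of 2 gives 2(2g^2 + 2g + 2h^2 + 2h + 2z^2 + 1).

2(2g^2 + 2g + 2h^2 + 2h + 2z^2 + 1)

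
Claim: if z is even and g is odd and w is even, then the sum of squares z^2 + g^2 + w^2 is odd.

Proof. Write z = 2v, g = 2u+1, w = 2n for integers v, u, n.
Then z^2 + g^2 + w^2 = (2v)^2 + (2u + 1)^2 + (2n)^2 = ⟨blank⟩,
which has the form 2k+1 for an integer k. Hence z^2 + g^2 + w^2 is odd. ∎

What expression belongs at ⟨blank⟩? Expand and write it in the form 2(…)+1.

2(2n^2 + 2u^2 + 2u + 2v^2) + 1

(2v)^2 + (2u + 1)^2 + (2n)^2 = 4n^2 + 4u^2 + 4u + 4v^2 + 1
= 2(2n^2 + 2u^2 + 2u + 2v^2) + 1.
Since 2n^2 + 2u^2 + 2u + 2v^2 is an integer, the sum of squares is of the form 2k+1 for an integer k.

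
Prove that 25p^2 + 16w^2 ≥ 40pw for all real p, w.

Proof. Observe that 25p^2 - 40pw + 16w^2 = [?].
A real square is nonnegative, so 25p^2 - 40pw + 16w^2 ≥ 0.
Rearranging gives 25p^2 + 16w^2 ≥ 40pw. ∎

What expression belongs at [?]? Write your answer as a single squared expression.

The leading and trailing coefficients are 5^2 and 4^2, and 40 = 2·5·4, so the trinomial is (5p - 4w)^2.
Hence 25p^2 - 40pw + 16w^2 ≥ 0.

(5p - 4w)^2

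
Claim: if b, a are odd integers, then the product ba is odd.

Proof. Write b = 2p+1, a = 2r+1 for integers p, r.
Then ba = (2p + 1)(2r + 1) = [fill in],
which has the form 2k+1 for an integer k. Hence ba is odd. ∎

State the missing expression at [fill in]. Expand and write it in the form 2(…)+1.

2(2pr + p + r) + 1

Expanding: (2p + 1)(2r + 1) = 4pr + 2p + 2r + 1.
Every term except the constant is even, so this is 2(2pr + p + r) + 1,
and 2pr + p + r ∈ ℤ gives the required form.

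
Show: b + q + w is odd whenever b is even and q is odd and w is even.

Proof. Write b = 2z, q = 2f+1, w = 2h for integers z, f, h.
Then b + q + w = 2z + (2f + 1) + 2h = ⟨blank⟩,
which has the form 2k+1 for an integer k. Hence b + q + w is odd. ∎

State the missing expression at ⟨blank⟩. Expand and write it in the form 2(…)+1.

2(f + h + z) + 1

Expanding: 2z + (2f + 1) + 2h = 2f + 2h + 2z + 1.
Every term except the constant is even, so this is 2(f + h + z) + 1,
and f + h + z ∈ ℤ gives the required form.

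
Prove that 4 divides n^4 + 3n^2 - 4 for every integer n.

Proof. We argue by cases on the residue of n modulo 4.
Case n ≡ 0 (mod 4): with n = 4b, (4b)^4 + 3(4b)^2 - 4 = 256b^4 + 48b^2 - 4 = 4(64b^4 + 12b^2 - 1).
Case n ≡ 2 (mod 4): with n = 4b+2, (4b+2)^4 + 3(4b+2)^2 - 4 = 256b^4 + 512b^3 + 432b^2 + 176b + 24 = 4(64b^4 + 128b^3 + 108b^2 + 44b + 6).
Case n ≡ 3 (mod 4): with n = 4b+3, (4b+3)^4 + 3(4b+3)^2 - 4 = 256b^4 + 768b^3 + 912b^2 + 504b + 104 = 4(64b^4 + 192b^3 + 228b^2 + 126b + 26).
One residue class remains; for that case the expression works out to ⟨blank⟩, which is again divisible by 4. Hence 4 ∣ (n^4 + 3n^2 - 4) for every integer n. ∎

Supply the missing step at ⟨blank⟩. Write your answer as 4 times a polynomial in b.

4(64b^4 + 64b^3 + 36b^2 + 10b)

The residues treated are {0, 2, 3}, so the missing case is n ≡ 1 (mod 4); write n = 4b+1.
Then (4b+1)^4 + 3(4b+1)^2 - 4 = 256b^4 + 256b^3 + 144b^2 + 40b = 4(64b^4 + 64b^3 + 36b^2 + 10b).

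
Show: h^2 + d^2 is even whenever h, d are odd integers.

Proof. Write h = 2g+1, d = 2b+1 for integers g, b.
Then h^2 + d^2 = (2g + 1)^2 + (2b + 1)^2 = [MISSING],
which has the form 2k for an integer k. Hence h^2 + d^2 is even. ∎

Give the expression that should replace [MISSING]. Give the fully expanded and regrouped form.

2(2b^2 + 2b + 2g^2 + 2g + 1)

(2g + 1)^2 + (2b + 1)^2 = 4b^2 + 4b + 4g^2 + 4g + 2
= 2(2b^2 + 2b + 2g^2 + 2g + 1).
Since 2b^2 + 2b + 2g^2 + 2g + 1 is an integer, the sum of squares is of the form 2k for an integer k.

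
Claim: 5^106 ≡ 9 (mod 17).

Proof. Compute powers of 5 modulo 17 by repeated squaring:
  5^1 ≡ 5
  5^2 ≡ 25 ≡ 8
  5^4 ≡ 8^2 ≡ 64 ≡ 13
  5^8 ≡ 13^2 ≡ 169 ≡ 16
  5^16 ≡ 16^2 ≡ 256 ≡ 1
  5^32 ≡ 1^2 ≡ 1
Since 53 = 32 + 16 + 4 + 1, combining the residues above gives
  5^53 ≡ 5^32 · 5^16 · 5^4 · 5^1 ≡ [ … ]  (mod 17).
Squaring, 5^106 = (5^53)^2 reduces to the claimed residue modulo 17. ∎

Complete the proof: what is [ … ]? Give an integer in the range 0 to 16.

14

5^32 · 5^16 · 5^4 · 5^1 ≡ 1 · 1 · 13 · 5 = 65.
65 mod 17 = 14, so 5^53 ≡ 14 (mod 17).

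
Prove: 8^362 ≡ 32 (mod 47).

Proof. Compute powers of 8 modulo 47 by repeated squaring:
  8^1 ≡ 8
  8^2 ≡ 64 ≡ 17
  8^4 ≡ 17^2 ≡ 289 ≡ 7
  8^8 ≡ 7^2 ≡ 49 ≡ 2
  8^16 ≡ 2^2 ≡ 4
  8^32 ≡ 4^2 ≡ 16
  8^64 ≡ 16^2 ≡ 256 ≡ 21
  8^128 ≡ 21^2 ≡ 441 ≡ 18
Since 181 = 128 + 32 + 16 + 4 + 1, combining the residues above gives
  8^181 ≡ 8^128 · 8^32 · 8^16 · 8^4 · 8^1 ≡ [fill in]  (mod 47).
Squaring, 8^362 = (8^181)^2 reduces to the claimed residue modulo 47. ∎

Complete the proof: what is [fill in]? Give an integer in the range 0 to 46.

28

Multiply the listed residues: 18 · 16 · 4 · 7 · 8 = 288 → 1152 → 8064 → 64512.
Reducing modulo 47: 64512 = 1372·47 + 28, so 8^181 ≡ 28.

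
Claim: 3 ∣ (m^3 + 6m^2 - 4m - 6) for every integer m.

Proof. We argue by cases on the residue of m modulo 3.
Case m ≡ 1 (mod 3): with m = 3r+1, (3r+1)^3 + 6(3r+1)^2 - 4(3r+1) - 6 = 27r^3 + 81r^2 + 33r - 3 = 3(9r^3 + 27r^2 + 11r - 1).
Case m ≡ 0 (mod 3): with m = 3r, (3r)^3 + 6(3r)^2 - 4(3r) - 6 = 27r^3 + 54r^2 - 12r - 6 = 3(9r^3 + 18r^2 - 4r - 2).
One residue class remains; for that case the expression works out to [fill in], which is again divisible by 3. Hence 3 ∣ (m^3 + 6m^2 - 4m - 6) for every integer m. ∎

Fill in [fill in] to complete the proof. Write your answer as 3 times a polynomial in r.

The residues treated are {1, 0}, so the missing case is m ≡ 2 (mod 3); write m = 3r+2.
Then (3r+2)^3 + 6(3r+2)^2 - 4(3r+2) - 6 = 27r^3 + 108r^2 + 96r + 18 = 3(9r^3 + 36r^2 + 32r + 6).

3(9r^3 + 36r^2 + 32r + 6)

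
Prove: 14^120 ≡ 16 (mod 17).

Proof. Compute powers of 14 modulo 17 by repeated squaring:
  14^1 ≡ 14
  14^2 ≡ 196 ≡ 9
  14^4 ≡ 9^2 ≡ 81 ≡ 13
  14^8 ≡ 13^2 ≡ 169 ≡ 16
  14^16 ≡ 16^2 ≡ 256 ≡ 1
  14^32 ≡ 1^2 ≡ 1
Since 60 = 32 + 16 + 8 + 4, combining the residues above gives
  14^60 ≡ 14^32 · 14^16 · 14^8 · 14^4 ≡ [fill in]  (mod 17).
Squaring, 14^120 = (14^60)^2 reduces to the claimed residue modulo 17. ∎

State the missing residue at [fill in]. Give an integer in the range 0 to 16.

Multiply the listed residues: 1 · 1 · 16 · 13 = 1 → 16 → 208.
Reducing modulo 17: 208 = 12·17 + 4, so 14^60 ≡ 4.

4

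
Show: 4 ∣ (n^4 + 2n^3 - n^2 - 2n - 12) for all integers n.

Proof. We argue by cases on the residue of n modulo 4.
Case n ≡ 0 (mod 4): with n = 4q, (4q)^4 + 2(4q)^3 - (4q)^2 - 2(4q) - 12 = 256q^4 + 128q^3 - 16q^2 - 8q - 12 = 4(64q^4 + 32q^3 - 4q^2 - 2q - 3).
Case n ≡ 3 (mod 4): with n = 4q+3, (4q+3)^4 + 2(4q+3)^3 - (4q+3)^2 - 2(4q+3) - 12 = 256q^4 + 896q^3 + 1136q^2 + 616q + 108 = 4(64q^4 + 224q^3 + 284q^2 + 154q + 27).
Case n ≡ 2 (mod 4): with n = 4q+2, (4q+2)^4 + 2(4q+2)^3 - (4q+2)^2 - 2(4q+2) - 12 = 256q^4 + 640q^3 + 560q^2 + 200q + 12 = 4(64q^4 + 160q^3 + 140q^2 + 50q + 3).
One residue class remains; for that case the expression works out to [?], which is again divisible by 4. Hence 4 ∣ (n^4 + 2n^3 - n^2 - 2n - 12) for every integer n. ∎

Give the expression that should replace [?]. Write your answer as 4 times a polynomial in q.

Only n ≡ 1 (mod 4) is unaccounted for. Put n = 4q+1:
(4q+1)^4 + 2(4q+1)^3 - (4q+1)^2 - 2(4q+1) - 12 expands to 256q^4 + 384q^3 + 176q^2 + 24q - 12,
and factoring out 4 leaves 4(64q^4 + 96q^3 + 44q^2 + 6q - 3).

4(64q^4 + 96q^3 + 44q^2 + 6q - 3)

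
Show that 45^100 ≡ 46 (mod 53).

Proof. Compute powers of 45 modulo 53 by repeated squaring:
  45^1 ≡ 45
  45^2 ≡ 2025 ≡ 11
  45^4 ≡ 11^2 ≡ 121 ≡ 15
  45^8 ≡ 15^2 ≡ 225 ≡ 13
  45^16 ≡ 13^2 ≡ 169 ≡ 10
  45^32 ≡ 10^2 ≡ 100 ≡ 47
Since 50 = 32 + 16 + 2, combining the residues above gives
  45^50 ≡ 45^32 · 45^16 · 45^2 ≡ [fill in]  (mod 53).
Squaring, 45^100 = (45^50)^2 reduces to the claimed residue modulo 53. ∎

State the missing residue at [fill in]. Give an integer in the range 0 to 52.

45^32 · 45^16 · 45^2 ≡ 47 · 10 · 11 = 5170.
5170 mod 53 = 29, so 45^50 ≡ 29 (mod 53).

29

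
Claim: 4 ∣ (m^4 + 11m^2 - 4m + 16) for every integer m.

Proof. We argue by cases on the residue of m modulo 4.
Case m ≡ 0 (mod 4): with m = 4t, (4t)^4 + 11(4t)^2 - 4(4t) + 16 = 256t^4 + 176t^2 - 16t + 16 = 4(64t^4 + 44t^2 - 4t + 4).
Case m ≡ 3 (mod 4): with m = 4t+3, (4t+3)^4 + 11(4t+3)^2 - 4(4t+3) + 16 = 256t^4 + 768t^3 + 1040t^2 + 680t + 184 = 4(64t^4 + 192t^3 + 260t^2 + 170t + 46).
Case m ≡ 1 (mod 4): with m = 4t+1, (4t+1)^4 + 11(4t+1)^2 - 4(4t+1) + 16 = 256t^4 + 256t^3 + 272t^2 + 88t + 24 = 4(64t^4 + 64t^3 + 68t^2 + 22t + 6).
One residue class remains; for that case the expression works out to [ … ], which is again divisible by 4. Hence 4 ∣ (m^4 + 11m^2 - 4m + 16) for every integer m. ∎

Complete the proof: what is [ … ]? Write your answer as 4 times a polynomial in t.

The residues treated are {0, 3, 1}, so the missing case is m ≡ 2 (mod 4); write m = 4t+2.
Then (4t+2)^4 + 11(4t+2)^2 - 4(4t+2) + 16 = 256t^4 + 512t^3 + 560t^2 + 288t + 68 = 4(64t^4 + 128t^3 + 140t^2 + 72t + 17).

4(64t^4 + 128t^3 + 140t^2 + 72t + 17)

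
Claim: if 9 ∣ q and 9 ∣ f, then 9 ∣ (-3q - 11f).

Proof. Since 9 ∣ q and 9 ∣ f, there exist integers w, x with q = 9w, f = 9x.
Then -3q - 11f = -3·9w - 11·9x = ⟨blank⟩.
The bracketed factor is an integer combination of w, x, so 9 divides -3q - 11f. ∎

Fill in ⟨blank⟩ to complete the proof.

9(-3w - 11x)

Pull the common 9 out of every term: -3·9w - 11·9x = 9(-3w - 11x).
-3w - 11x is an integer, which exhibits the divisibility.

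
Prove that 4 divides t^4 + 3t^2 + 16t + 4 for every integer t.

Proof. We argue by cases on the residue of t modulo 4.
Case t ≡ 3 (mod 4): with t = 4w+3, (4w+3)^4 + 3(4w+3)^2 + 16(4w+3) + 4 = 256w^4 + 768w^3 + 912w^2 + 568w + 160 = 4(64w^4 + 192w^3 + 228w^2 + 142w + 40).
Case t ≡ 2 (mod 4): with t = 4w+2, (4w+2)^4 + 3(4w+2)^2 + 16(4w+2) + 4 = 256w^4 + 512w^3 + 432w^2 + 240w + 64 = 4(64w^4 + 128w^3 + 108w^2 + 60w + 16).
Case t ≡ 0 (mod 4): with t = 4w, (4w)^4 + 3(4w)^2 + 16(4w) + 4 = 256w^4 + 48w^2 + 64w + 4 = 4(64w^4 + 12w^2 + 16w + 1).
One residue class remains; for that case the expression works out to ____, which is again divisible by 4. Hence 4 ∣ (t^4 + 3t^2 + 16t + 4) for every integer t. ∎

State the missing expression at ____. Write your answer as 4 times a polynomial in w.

The residues treated are {3, 2, 0}, so the missing case is t ≡ 1 (mod 4); write t = 4w+1.
Then (4w+1)^4 + 3(4w+1)^2 + 16(4w+1) + 4 = 256w^4 + 256w^3 + 144w^2 + 104w + 24 = 4(64w^4 + 64w^3 + 36w^2 + 26w + 6).

4(64w^4 + 64w^3 + 36w^2 + 26w + 6)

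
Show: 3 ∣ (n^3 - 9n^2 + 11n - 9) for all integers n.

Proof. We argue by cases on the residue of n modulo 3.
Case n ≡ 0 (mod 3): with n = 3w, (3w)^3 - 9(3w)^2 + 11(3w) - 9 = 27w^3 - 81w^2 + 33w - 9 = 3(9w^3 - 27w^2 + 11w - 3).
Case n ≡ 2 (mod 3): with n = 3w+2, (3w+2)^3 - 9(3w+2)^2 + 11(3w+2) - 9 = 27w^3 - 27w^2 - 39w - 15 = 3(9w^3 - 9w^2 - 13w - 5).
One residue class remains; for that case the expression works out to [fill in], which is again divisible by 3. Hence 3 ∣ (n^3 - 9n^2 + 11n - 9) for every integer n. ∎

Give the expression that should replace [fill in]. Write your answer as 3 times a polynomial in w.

3(9w^3 - 18w^2 - 4w - 2)

The residues treated are {0, 2}, so the missing case is n ≡ 1 (mod 3); write n = 3w+1.
Then (3w+1)^3 - 9(3w+1)^2 + 11(3w+1) - 9 = 27w^3 - 54w^2 - 12w - 6 = 3(9w^3 - 18w^2 - 4w - 2).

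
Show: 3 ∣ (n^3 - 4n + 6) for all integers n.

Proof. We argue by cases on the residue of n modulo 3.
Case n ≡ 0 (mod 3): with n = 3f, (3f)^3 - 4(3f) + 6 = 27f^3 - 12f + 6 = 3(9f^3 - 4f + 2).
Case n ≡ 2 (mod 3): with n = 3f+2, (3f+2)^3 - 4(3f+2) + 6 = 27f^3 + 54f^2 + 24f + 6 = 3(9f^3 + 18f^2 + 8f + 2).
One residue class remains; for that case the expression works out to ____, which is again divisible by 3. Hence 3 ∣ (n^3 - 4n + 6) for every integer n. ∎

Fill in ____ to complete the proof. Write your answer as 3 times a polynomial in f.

3(9f^3 + 9f^2 - f + 1)

Only n ≡ 1 (mod 3) is unaccounted for. Put n = 3f+1:
(3f+1)^3 - 4(3f+1) + 6 expands to 27f^3 + 27f^2 - 3f + 3,
and factoring out 3 leaves 3(9f^3 + 9f^2 - f + 1).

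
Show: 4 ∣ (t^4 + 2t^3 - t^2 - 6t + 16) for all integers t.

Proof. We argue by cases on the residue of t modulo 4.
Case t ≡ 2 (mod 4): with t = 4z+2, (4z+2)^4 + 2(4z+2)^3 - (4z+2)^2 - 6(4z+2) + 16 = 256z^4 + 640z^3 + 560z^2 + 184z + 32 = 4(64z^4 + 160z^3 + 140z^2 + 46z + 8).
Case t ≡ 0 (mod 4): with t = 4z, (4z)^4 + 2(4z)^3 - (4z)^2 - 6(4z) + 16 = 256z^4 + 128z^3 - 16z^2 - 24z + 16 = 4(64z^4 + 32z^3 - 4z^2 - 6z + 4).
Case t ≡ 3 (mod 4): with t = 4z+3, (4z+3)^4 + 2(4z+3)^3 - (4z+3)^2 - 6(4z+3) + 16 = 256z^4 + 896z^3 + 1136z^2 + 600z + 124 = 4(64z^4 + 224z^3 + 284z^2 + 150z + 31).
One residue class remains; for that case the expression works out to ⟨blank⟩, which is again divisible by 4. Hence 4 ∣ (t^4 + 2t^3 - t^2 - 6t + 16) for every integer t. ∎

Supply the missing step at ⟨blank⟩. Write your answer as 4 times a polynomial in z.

4(64z^4 + 96z^3 + 44z^2 + 2z + 3)

Only t ≡ 1 (mod 4) is unaccounted for. Put t = 4z+1:
(4z+1)^4 + 2(4z+1)^3 - (4z+1)^2 - 6(4z+1) + 16 expands to 256z^4 + 384z^3 + 176z^2 + 8z + 12,
and factoring out 4 leaves 4(64z^4 + 96z^3 + 44z^2 + 2z + 3).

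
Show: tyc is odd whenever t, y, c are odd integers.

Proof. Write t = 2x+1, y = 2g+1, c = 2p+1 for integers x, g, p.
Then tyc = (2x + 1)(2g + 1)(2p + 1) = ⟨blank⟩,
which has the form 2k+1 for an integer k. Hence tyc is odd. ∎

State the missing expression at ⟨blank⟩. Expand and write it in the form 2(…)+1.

2(4gpx + 2gp + 2gx + g + 2px + p + x) + 1

Expanding: (2x + 1)(2g + 1)(2p + 1) = 8gpx + 4gp + 4gx + 2g + 4px + 2p + 2x + 1.
Every term except the constant is even, so this is 2(4gpx + 2gp + 2gx + g + 2px + p + x) + 1,
and 4gpx + 2gp + 2gx + g + 2px + p + x ∈ ℤ gives the required form.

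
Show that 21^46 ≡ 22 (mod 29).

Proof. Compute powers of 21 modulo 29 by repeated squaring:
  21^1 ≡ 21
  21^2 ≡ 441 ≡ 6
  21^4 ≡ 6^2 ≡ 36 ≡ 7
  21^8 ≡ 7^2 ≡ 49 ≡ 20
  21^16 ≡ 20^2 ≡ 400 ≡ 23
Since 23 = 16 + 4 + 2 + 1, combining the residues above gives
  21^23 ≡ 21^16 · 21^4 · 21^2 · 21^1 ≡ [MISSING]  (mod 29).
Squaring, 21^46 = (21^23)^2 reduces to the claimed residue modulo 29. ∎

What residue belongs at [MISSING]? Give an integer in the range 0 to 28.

15

21^16 · 21^4 · 21^2 · 21^1 ≡ 23 · 7 · 6 · 21 = 20286.
20286 mod 29 = 15, so 21^23 ≡ 15 (mod 29).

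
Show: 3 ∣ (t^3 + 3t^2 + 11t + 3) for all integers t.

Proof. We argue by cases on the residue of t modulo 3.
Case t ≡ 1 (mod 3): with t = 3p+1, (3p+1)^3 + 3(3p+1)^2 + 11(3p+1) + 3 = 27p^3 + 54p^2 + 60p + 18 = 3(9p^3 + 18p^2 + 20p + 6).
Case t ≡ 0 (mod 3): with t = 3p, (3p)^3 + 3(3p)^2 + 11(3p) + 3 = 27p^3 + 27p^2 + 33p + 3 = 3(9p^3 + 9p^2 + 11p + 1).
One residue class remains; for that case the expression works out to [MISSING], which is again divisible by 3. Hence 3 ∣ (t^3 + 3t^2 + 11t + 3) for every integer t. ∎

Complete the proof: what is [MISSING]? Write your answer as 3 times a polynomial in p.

3(9p^3 + 27p^2 + 35p + 15)

The residues treated are {1, 0}, so the missing case is t ≡ 2 (mod 3); write t = 3p+2.
Then (3p+2)^3 + 3(3p+2)^2 + 11(3p+2) + 3 = 27p^3 + 81p^2 + 105p + 45 = 3(9p^3 + 27p^2 + 35p + 15).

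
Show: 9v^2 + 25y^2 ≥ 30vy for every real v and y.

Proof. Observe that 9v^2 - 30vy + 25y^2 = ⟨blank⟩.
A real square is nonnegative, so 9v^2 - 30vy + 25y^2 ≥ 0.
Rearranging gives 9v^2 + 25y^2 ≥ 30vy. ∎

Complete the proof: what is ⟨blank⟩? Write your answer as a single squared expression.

(3v - 5y)^2

9v^2 - 30vy + 25y^2 is a perfect-square trinomial: the outer terms are (3v)^2 and (5y)^2, and the cross term is -2·3v·5y.
So 9v^2 - 30vy + 25y^2 = (3v - 5y)^2 ≥ 0.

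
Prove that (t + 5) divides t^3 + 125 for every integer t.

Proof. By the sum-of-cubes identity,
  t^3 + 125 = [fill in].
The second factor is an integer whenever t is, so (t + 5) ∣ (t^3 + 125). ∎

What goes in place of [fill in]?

(t + 5)(t^2 - 5t + 25)

Polynomial division of t^3 + 125 by t + 5 leaves remainder 0 and quotient t^2 - 5t + 25.
Hence t^3 + 125 = (t + 5)(t^2 - 5t + 25).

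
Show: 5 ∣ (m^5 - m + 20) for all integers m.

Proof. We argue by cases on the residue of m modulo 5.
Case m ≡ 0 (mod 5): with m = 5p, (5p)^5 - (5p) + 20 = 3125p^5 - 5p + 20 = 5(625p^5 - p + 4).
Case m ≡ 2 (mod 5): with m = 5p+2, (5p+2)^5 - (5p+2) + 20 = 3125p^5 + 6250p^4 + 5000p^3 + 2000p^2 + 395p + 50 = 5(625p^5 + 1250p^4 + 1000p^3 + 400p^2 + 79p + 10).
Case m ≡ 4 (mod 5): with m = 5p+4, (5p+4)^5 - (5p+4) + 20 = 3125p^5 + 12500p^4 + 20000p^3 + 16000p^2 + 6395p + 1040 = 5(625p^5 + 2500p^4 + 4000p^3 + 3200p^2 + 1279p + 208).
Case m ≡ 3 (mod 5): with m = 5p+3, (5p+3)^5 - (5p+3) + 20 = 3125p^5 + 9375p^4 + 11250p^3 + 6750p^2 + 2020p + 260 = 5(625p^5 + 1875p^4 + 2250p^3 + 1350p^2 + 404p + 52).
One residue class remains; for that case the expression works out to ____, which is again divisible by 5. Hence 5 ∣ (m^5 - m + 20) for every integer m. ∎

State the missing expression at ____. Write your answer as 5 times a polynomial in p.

The residues treated are {0, 2, 4, 3}, so the missing case is m ≡ 1 (mod 5); write m = 5p+1.
Then (5p+1)^5 - (5p+1) + 20 = 3125p^5 + 3125p^4 + 1250p^3 + 250p^2 + 20p + 20 = 5(625p^5 + 625p^4 + 250p^3 + 50p^2 + 4p + 4).

5(625p^5 + 625p^4 + 250p^3 + 50p^2 + 4p + 4)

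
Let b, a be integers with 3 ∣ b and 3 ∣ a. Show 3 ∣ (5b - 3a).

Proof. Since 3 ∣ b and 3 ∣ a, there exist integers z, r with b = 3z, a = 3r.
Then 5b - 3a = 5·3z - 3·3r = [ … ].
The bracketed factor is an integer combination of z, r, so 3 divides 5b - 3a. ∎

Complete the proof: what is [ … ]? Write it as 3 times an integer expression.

3(-3r + 5z)

Each term has a factor of 3: 5·3z - 3·3r = 3·(-3r + 5z).
Since -3r + 5z is an integer, 3 ∣ (5b - 3a).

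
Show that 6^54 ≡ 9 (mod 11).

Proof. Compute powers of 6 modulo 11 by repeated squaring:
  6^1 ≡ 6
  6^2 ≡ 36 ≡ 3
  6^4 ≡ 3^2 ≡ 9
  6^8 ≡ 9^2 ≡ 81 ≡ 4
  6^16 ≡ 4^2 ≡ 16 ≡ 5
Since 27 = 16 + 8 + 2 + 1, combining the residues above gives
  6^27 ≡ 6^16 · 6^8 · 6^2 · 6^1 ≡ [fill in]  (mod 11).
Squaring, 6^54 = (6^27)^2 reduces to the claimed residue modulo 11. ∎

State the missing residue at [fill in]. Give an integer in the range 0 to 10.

6^16 · 6^8 · 6^2 · 6^1 ≡ 5 · 4 · 3 · 6 = 360.
360 mod 11 = 8, so 6^27 ≡ 8 (mod 11).

8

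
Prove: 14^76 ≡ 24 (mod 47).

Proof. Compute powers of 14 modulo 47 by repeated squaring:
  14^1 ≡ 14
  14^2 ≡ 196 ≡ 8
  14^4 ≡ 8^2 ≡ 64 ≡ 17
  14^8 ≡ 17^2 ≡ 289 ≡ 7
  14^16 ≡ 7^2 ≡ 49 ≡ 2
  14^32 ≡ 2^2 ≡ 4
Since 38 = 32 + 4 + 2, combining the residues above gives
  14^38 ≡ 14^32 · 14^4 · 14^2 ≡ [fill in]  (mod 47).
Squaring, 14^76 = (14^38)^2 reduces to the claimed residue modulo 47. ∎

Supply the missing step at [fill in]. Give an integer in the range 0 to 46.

27

14^32 · 14^4 · 14^2 ≡ 4 · 17 · 8 = 544.
544 mod 47 = 27, so 14^38 ≡ 27 (mod 47).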